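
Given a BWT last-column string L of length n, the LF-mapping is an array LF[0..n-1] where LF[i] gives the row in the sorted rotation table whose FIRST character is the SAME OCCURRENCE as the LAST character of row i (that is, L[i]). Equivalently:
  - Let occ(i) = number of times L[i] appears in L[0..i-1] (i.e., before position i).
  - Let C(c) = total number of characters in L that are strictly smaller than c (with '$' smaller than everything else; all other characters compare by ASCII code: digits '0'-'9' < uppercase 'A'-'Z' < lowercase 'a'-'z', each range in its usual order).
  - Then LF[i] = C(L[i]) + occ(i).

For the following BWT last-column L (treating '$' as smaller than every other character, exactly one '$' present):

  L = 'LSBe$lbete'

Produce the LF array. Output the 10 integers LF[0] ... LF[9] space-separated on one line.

Answer: 2 3 1 5 0 8 4 6 9 7

Derivation:
Char counts: '$':1, 'B':1, 'L':1, 'S':1, 'b':1, 'e':3, 'l':1, 't':1
C (first-col start): C('$')=0, C('B')=1, C('L')=2, C('S')=3, C('b')=4, C('e')=5, C('l')=8, C('t')=9
L[0]='L': occ=0, LF[0]=C('L')+0=2+0=2
L[1]='S': occ=0, LF[1]=C('S')+0=3+0=3
L[2]='B': occ=0, LF[2]=C('B')+0=1+0=1
L[3]='e': occ=0, LF[3]=C('e')+0=5+0=5
L[4]='$': occ=0, LF[4]=C('$')+0=0+0=0
L[5]='l': occ=0, LF[5]=C('l')+0=8+0=8
L[6]='b': occ=0, LF[6]=C('b')+0=4+0=4
L[7]='e': occ=1, LF[7]=C('e')+1=5+1=6
L[8]='t': occ=0, LF[8]=C('t')+0=9+0=9
L[9]='e': occ=2, LF[9]=C('e')+2=5+2=7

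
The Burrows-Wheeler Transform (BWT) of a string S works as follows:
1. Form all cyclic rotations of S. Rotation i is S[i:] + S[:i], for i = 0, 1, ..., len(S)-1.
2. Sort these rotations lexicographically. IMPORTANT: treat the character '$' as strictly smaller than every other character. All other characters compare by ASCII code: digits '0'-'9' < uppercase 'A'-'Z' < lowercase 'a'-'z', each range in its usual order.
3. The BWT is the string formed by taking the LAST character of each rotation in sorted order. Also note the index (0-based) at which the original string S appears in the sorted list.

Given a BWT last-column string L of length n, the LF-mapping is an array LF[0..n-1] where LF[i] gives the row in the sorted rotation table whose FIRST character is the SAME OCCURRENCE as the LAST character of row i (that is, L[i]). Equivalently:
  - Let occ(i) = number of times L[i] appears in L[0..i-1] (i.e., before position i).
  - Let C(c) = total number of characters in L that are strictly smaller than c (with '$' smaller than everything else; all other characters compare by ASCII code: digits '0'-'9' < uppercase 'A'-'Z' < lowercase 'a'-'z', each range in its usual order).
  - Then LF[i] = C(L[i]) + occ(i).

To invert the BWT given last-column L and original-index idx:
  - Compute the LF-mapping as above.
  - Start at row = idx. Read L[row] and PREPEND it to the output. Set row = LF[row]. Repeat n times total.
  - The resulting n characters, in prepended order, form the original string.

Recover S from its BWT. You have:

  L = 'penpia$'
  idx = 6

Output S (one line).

Answer: pineap$

Derivation:
LF mapping: 5 2 4 6 3 1 0
Walk LF starting at row 6, prepending L[row]:
  step 1: row=6, L[6]='$', prepend. Next row=LF[6]=0
  step 2: row=0, L[0]='p', prepend. Next row=LF[0]=5
  step 3: row=5, L[5]='a', prepend. Next row=LF[5]=1
  step 4: row=1, L[1]='e', prepend. Next row=LF[1]=2
  step 5: row=2, L[2]='n', prepend. Next row=LF[2]=4
  step 6: row=4, L[4]='i', prepend. Next row=LF[4]=3
  step 7: row=3, L[3]='p', prepend. Next row=LF[3]=6
Reversed output: pineap$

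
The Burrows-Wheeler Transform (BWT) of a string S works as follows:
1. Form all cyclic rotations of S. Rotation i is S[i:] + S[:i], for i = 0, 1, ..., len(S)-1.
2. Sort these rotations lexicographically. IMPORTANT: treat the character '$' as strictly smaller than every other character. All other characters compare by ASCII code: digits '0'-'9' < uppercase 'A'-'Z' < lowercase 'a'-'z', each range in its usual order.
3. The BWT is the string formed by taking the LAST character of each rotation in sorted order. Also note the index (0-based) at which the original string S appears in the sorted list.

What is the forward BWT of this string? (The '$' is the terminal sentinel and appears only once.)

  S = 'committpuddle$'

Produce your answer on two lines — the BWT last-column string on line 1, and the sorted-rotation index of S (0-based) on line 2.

Answer: e$udlmdmocttip
1

Derivation:
All 14 rotations (rotation i = S[i:]+S[:i]):
  rot[0] = committpuddle$
  rot[1] = ommittpuddle$c
  rot[2] = mmittpuddle$co
  rot[3] = mittpuddle$com
  rot[4] = ittpuddle$comm
  rot[5] = ttpuddle$commi
  rot[6] = tpuddle$commit
  rot[7] = puddle$committ
  rot[8] = uddle$committp
  rot[9] = ddle$committpu
  rot[10] = dle$committpud
  rot[11] = le$committpudd
  rot[12] = e$committpuddl
  rot[13] = $committpuddle
Sorted (with $ < everything):
  sorted[0] = $committpuddle  (last char: 'e')
  sorted[1] = committpuddle$  (last char: '$')
  sorted[2] = ddle$committpu  (last char: 'u')
  sorted[3] = dle$committpud  (last char: 'd')
  sorted[4] = e$committpuddl  (last char: 'l')
  sorted[5] = ittpuddle$comm  (last char: 'm')
  sorted[6] = le$committpudd  (last char: 'd')
  sorted[7] = mittpuddle$com  (last char: 'm')
  sorted[8] = mmittpuddle$co  (last char: 'o')
  sorted[9] = ommittpuddle$c  (last char: 'c')
  sorted[10] = puddle$committ  (last char: 't')
  sorted[11] = tpuddle$commit  (last char: 't')
  sorted[12] = ttpuddle$commi  (last char: 'i')
  sorted[13] = uddle$committp  (last char: 'p')
Last column: e$udlmdmocttip
Original string S is at sorted index 1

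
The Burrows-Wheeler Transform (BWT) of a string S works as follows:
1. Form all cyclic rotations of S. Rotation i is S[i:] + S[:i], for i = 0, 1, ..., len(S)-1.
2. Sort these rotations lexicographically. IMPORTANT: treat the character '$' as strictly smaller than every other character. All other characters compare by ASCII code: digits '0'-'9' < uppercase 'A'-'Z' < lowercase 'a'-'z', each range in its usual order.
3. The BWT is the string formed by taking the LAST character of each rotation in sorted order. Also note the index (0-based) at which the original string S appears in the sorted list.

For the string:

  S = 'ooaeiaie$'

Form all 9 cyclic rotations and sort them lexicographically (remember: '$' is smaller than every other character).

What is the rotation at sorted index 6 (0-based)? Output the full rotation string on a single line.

All 9 rotations (rotation i = S[i:]+S[:i]):
  rot[0] = ooaeiaie$
  rot[1] = oaeiaie$o
  rot[2] = aeiaie$oo
  rot[3] = eiaie$ooa
  rot[4] = iaie$ooae
  rot[5] = aie$ooaei
  rot[6] = ie$ooaeia
  rot[7] = e$ooaeiai
  rot[8] = $ooaeiaie
Sorted (with $ < everything):
  sorted[0] = $ooaeiaie
  sorted[1] = aeiaie$oo
  sorted[2] = aie$ooaei
  sorted[3] = e$ooaeiai
  sorted[4] = eiaie$ooa
  sorted[5] = iaie$ooae
  sorted[6] = ie$ooaeia
  sorted[7] = oaeiaie$o
  sorted[8] = ooaeiaie$
sorted[6] = ie$ooaeia

Answer: ie$ooaeia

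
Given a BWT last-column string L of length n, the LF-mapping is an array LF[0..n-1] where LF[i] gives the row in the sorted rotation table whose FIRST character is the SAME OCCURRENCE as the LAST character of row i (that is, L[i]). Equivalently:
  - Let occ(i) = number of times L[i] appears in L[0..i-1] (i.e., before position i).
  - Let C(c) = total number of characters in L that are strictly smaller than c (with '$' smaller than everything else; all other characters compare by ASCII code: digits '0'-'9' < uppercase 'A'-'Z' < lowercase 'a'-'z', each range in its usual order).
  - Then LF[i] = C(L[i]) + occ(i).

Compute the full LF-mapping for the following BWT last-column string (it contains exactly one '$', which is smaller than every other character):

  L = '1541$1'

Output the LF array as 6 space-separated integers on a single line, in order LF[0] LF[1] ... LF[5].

Answer: 1 5 4 2 0 3

Derivation:
Char counts: '$':1, '1':3, '4':1, '5':1
C (first-col start): C('$')=0, C('1')=1, C('4')=4, C('5')=5
L[0]='1': occ=0, LF[0]=C('1')+0=1+0=1
L[1]='5': occ=0, LF[1]=C('5')+0=5+0=5
L[2]='4': occ=0, LF[2]=C('4')+0=4+0=4
L[3]='1': occ=1, LF[3]=C('1')+1=1+1=2
L[4]='$': occ=0, LF[4]=C('$')+0=0+0=0
L[5]='1': occ=2, LF[5]=C('1')+2=1+2=3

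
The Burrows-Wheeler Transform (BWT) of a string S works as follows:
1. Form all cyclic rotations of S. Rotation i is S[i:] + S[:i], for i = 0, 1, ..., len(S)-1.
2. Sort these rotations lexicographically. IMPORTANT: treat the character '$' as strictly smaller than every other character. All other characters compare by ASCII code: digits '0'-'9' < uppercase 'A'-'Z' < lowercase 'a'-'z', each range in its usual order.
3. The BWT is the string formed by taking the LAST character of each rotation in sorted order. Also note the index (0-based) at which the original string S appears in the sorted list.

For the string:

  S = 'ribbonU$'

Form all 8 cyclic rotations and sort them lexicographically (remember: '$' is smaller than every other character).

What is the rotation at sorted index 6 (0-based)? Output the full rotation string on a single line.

All 8 rotations (rotation i = S[i:]+S[:i]):
  rot[0] = ribbonU$
  rot[1] = ibbonU$r
  rot[2] = bbonU$ri
  rot[3] = bonU$rib
  rot[4] = onU$ribb
  rot[5] = nU$ribbo
  rot[6] = U$ribbon
  rot[7] = $ribbonU
Sorted (with $ < everything):
  sorted[0] = $ribbonU
  sorted[1] = U$ribbon
  sorted[2] = bbonU$ri
  sorted[3] = bonU$rib
  sorted[4] = ibbonU$r
  sorted[5] = nU$ribbo
  sorted[6] = onU$ribb
  sorted[7] = ribbonU$
sorted[6] = onU$ribb

Answer: onU$ribb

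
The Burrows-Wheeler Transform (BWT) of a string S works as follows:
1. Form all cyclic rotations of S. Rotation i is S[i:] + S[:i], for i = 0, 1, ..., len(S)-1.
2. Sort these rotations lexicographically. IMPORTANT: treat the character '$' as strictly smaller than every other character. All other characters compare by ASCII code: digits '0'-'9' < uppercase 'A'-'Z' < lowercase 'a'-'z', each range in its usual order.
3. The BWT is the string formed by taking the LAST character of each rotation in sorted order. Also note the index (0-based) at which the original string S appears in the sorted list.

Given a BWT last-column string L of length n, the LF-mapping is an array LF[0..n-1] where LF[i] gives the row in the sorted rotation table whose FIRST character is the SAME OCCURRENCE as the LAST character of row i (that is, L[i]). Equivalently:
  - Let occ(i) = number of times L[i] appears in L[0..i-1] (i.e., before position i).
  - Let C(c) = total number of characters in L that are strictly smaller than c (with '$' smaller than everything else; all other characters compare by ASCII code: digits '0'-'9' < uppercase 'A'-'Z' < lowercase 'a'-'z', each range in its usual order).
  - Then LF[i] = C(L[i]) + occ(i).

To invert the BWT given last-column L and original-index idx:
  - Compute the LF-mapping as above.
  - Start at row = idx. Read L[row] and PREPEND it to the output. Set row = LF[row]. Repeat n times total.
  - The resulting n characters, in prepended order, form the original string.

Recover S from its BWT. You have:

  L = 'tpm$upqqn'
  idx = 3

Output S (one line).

Answer: pmnupqqt$

Derivation:
LF mapping: 7 3 1 0 8 4 5 6 2
Walk LF starting at row 3, prepending L[row]:
  step 1: row=3, L[3]='$', prepend. Next row=LF[3]=0
  step 2: row=0, L[0]='t', prepend. Next row=LF[0]=7
  step 3: row=7, L[7]='q', prepend. Next row=LF[7]=6
  step 4: row=6, L[6]='q', prepend. Next row=LF[6]=5
  step 5: row=5, L[5]='p', prepend. Next row=LF[5]=4
  step 6: row=4, L[4]='u', prepend. Next row=LF[4]=8
  step 7: row=8, L[8]='n', prepend. Next row=LF[8]=2
  step 8: row=2, L[2]='m', prepend. Next row=LF[2]=1
  step 9: row=1, L[1]='p', prepend. Next row=LF[1]=3
Reversed output: pmnupqqt$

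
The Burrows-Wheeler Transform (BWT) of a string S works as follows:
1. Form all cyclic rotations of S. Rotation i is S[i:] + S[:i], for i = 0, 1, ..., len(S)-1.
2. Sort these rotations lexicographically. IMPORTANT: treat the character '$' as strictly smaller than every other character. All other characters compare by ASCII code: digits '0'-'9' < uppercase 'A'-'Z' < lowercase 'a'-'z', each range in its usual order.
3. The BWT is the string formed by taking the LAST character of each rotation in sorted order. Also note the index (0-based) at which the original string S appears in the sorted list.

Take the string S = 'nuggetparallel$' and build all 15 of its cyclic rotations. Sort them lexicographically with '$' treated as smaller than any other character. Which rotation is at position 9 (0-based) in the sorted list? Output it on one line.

All 15 rotations (rotation i = S[i:]+S[:i]):
  rot[0] = nuggetparallel$
  rot[1] = uggetparallel$n
  rot[2] = ggetparallel$nu
  rot[3] = getparallel$nug
  rot[4] = etparallel$nugg
  rot[5] = tparallel$nugge
  rot[6] = parallel$nugget
  rot[7] = arallel$nuggetp
  rot[8] = rallel$nuggetpa
  rot[9] = allel$nuggetpar
  rot[10] = llel$nuggetpara
  rot[11] = lel$nuggetparal
  rot[12] = el$nuggetparall
  rot[13] = l$nuggetparalle
  rot[14] = $nuggetparallel
Sorted (with $ < everything):
  sorted[0] = $nuggetparallel
  sorted[1] = allel$nuggetpar
  sorted[2] = arallel$nuggetp
  sorted[3] = el$nuggetparall
  sorted[4] = etparallel$nugg
  sorted[5] = getparallel$nug
  sorted[6] = ggetparallel$nu
  sorted[7] = l$nuggetparalle
  sorted[8] = lel$nuggetparal
  sorted[9] = llel$nuggetpara
  sorted[10] = nuggetparallel$
  sorted[11] = parallel$nugget
  sorted[12] = rallel$nuggetpa
  sorted[13] = tparallel$nugge
  sorted[14] = uggetparallel$n
sorted[9] = llel$nuggetpara

Answer: llel$nuggetpara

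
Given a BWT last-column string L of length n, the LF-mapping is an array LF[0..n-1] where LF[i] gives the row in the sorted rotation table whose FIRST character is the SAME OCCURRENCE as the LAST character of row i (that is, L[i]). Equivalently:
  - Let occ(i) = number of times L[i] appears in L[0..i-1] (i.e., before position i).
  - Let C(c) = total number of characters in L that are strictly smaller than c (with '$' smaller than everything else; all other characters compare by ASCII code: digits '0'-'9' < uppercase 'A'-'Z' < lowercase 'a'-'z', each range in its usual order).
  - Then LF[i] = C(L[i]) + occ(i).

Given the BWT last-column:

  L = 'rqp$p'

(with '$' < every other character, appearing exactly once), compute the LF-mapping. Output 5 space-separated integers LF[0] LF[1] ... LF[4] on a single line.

Char counts: '$':1, 'p':2, 'q':1, 'r':1
C (first-col start): C('$')=0, C('p')=1, C('q')=3, C('r')=4
L[0]='r': occ=0, LF[0]=C('r')+0=4+0=4
L[1]='q': occ=0, LF[1]=C('q')+0=3+0=3
L[2]='p': occ=0, LF[2]=C('p')+0=1+0=1
L[3]='$': occ=0, LF[3]=C('$')+0=0+0=0
L[4]='p': occ=1, LF[4]=C('p')+1=1+1=2

Answer: 4 3 1 0 2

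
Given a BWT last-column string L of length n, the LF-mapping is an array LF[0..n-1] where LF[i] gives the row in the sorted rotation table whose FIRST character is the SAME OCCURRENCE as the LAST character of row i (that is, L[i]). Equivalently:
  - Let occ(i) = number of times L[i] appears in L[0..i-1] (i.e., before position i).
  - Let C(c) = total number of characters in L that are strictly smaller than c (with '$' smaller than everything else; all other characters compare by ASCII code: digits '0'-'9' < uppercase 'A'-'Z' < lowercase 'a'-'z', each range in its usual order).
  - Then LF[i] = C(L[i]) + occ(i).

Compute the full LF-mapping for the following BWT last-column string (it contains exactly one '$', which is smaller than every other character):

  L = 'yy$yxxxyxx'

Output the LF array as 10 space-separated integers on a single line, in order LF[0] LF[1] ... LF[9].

Char counts: '$':1, 'x':5, 'y':4
C (first-col start): C('$')=0, C('x')=1, C('y')=6
L[0]='y': occ=0, LF[0]=C('y')+0=6+0=6
L[1]='y': occ=1, LF[1]=C('y')+1=6+1=7
L[2]='$': occ=0, LF[2]=C('$')+0=0+0=0
L[3]='y': occ=2, LF[3]=C('y')+2=6+2=8
L[4]='x': occ=0, LF[4]=C('x')+0=1+0=1
L[5]='x': occ=1, LF[5]=C('x')+1=1+1=2
L[6]='x': occ=2, LF[6]=C('x')+2=1+2=3
L[7]='y': occ=3, LF[7]=C('y')+3=6+3=9
L[8]='x': occ=3, LF[8]=C('x')+3=1+3=4
L[9]='x': occ=4, LF[9]=C('x')+4=1+4=5

Answer: 6 7 0 8 1 2 3 9 4 5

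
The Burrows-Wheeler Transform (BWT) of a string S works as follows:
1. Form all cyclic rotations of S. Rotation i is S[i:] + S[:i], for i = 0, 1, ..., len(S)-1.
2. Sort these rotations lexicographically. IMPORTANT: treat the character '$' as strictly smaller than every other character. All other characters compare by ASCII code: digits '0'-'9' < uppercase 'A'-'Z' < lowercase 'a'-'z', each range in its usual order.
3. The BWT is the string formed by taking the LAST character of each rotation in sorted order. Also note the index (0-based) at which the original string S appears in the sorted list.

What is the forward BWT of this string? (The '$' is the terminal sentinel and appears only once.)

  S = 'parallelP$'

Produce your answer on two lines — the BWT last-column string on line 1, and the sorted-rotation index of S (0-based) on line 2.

Answer: Plrplela$a
8

Derivation:
All 10 rotations (rotation i = S[i:]+S[:i]):
  rot[0] = parallelP$
  rot[1] = arallelP$p
  rot[2] = rallelP$pa
  rot[3] = allelP$par
  rot[4] = llelP$para
  rot[5] = lelP$paral
  rot[6] = elP$parall
  rot[7] = lP$paralle
  rot[8] = P$parallel
  rot[9] = $parallelP
Sorted (with $ < everything):
  sorted[0] = $parallelP  (last char: 'P')
  sorted[1] = P$parallel  (last char: 'l')
  sorted[2] = allelP$par  (last char: 'r')
  sorted[3] = arallelP$p  (last char: 'p')
  sorted[4] = elP$parall  (last char: 'l')
  sorted[5] = lP$paralle  (last char: 'e')
  sorted[6] = lelP$paral  (last char: 'l')
  sorted[7] = llelP$para  (last char: 'a')
  sorted[8] = parallelP$  (last char: '$')
  sorted[9] = rallelP$pa  (last char: 'a')
Last column: Plrplela$a
Original string S is at sorted index 8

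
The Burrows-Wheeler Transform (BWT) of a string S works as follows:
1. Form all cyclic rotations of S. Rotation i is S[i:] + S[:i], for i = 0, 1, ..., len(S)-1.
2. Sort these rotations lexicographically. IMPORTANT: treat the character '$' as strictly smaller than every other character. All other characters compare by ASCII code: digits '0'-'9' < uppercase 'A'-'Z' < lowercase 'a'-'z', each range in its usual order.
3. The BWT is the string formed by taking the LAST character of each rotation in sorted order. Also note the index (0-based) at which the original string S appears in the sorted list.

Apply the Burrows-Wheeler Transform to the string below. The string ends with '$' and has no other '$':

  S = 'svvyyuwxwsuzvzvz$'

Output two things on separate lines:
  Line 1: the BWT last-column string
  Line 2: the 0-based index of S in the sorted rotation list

Answer: zw$yssvzzxuwyvvvu
2

Derivation:
All 17 rotations (rotation i = S[i:]+S[:i]):
  rot[0] = svvyyuwxwsuzvzvz$
  rot[1] = vvyyuwxwsuzvzvz$s
  rot[2] = vyyuwxwsuzvzvz$sv
  rot[3] = yyuwxwsuzvzvz$svv
  rot[4] = yuwxwsuzvzvz$svvy
  rot[5] = uwxwsuzvzvz$svvyy
  rot[6] = wxwsuzvzvz$svvyyu
  rot[7] = xwsuzvzvz$svvyyuw
  rot[8] = wsuzvzvz$svvyyuwx
  rot[9] = suzvzvz$svvyyuwxw
  rot[10] = uzvzvz$svvyyuwxws
  rot[11] = zvzvz$svvyyuwxwsu
  rot[12] = vzvz$svvyyuwxwsuz
  rot[13] = zvz$svvyyuwxwsuzv
  rot[14] = vz$svvyyuwxwsuzvz
  rot[15] = z$svvyyuwxwsuzvzv
  rot[16] = $svvyyuwxwsuzvzvz
Sorted (with $ < everything):
  sorted[0] = $svvyyuwxwsuzvzvz  (last char: 'z')
  sorted[1] = suzvzvz$svvyyuwxw  (last char: 'w')
  sorted[2] = svvyyuwxwsuzvzvz$  (last char: '$')
  sorted[3] = uwxwsuzvzvz$svvyy  (last char: 'y')
  sorted[4] = uzvzvz$svvyyuwxws  (last char: 's')
  sorted[5] = vvyyuwxwsuzvzvz$s  (last char: 's')
  sorted[6] = vyyuwxwsuzvzvz$sv  (last char: 'v')
  sorted[7] = vz$svvyyuwxwsuzvz  (last char: 'z')
  sorted[8] = vzvz$svvyyuwxwsuz  (last char: 'z')
  sorted[9] = wsuzvzvz$svvyyuwx  (last char: 'x')
  sorted[10] = wxwsuzvzvz$svvyyu  (last char: 'u')
  sorted[11] = xwsuzvzvz$svvyyuw  (last char: 'w')
  sorted[12] = yuwxwsuzvzvz$svvy  (last char: 'y')
  sorted[13] = yyuwxwsuzvzvz$svv  (last char: 'v')
  sorted[14] = z$svvyyuwxwsuzvzv  (last char: 'v')
  sorted[15] = zvz$svvyyuwxwsuzv  (last char: 'v')
  sorted[16] = zvzvz$svvyyuwxwsu  (last char: 'u')
Last column: zw$yssvzzxuwyvvvu
Original string S is at sorted index 2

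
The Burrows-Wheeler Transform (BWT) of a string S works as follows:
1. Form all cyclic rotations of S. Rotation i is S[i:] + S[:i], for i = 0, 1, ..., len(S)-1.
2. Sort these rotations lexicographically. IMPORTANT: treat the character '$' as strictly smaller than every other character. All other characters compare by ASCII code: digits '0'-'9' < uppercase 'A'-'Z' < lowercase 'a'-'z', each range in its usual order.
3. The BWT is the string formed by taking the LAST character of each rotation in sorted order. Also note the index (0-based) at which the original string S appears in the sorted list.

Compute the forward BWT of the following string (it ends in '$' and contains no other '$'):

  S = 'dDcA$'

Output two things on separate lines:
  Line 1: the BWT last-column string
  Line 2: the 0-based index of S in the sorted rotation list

Answer: AcdD$
4

Derivation:
All 5 rotations (rotation i = S[i:]+S[:i]):
  rot[0] = dDcA$
  rot[1] = DcA$d
  rot[2] = cA$dD
  rot[3] = A$dDc
  rot[4] = $dDcA
Sorted (with $ < everything):
  sorted[0] = $dDcA  (last char: 'A')
  sorted[1] = A$dDc  (last char: 'c')
  sorted[2] = DcA$d  (last char: 'd')
  sorted[3] = cA$dD  (last char: 'D')
  sorted[4] = dDcA$  (last char: '$')
Last column: AcdD$
Original string S is at sorted index 4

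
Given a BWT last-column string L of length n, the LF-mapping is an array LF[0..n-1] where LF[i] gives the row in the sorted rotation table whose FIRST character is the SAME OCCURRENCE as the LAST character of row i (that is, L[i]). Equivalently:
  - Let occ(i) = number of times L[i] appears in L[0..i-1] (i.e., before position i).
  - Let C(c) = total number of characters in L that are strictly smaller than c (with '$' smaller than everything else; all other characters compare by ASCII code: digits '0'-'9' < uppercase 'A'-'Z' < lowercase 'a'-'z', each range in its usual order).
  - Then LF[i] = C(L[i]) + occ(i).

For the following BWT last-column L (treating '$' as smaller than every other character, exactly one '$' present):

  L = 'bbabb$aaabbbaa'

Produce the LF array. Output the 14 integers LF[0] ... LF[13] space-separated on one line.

Char counts: '$':1, 'a':6, 'b':7
C (first-col start): C('$')=0, C('a')=1, C('b')=7
L[0]='b': occ=0, LF[0]=C('b')+0=7+0=7
L[1]='b': occ=1, LF[1]=C('b')+1=7+1=8
L[2]='a': occ=0, LF[2]=C('a')+0=1+0=1
L[3]='b': occ=2, LF[3]=C('b')+2=7+2=9
L[4]='b': occ=3, LF[4]=C('b')+3=7+3=10
L[5]='$': occ=0, LF[5]=C('$')+0=0+0=0
L[6]='a': occ=1, LF[6]=C('a')+1=1+1=2
L[7]='a': occ=2, LF[7]=C('a')+2=1+2=3
L[8]='a': occ=3, LF[8]=C('a')+3=1+3=4
L[9]='b': occ=4, LF[9]=C('b')+4=7+4=11
L[10]='b': occ=5, LF[10]=C('b')+5=7+5=12
L[11]='b': occ=6, LF[11]=C('b')+6=7+6=13
L[12]='a': occ=4, LF[12]=C('a')+4=1+4=5
L[13]='a': occ=5, LF[13]=C('a')+5=1+5=6

Answer: 7 8 1 9 10 0 2 3 4 11 12 13 5 6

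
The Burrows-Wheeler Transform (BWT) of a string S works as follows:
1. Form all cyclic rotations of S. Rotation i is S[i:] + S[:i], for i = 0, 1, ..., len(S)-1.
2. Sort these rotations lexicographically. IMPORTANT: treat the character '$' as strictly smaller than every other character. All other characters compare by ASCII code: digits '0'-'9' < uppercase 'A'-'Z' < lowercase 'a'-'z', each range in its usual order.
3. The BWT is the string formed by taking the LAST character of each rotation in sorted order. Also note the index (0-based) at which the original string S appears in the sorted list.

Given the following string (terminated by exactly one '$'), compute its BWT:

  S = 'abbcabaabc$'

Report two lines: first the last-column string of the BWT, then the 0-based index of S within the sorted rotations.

All 11 rotations (rotation i = S[i:]+S[:i]):
  rot[0] = abbcabaabc$
  rot[1] = bbcabaabc$a
  rot[2] = bcabaabc$ab
  rot[3] = cabaabc$abb
  rot[4] = abaabc$abbc
  rot[5] = baabc$abbca
  rot[6] = aabc$abbcab
  rot[7] = abc$abbcaba
  rot[8] = bc$abbcabaa
  rot[9] = c$abbcabaab
  rot[10] = $abbcabaabc
Sorted (with $ < everything):
  sorted[0] = $abbcabaabc  (last char: 'c')
  sorted[1] = aabc$abbcab  (last char: 'b')
  sorted[2] = abaabc$abbc  (last char: 'c')
  sorted[3] = abbcabaabc$  (last char: '$')
  sorted[4] = abc$abbcaba  (last char: 'a')
  sorted[5] = baabc$abbca  (last char: 'a')
  sorted[6] = bbcabaabc$a  (last char: 'a')
  sorted[7] = bc$abbcabaa  (last char: 'a')
  sorted[8] = bcabaabc$ab  (last char: 'b')
  sorted[9] = c$abbcabaab  (last char: 'b')
  sorted[10] = cabaabc$abb  (last char: 'b')
Last column: cbc$aaaabbb
Original string S is at sorted index 3

Answer: cbc$aaaabbb
3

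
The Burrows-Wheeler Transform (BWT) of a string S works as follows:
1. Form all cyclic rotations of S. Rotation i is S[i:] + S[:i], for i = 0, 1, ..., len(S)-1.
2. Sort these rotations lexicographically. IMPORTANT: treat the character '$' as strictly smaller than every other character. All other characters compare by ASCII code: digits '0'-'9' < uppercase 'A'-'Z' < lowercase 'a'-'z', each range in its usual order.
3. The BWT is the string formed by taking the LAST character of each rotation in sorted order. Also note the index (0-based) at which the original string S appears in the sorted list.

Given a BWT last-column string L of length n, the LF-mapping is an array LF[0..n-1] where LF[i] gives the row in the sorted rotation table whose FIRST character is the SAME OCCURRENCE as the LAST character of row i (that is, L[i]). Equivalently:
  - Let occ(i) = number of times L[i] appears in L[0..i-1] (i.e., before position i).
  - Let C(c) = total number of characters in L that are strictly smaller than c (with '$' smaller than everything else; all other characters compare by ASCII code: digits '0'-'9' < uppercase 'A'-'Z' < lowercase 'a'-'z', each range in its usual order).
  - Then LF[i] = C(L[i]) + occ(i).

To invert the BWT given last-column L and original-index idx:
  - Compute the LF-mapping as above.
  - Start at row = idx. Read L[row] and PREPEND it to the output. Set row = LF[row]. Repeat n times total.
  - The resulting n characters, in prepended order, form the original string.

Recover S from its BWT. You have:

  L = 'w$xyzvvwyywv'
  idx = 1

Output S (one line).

Answer: vwxvwyyyvzw$

Derivation:
LF mapping: 4 0 7 8 11 1 2 5 9 10 6 3
Walk LF starting at row 1, prepending L[row]:
  step 1: row=1, L[1]='$', prepend. Next row=LF[1]=0
  step 2: row=0, L[0]='w', prepend. Next row=LF[0]=4
  step 3: row=4, L[4]='z', prepend. Next row=LF[4]=11
  step 4: row=11, L[11]='v', prepend. Next row=LF[11]=3
  step 5: row=3, L[3]='y', prepend. Next row=LF[3]=8
  step 6: row=8, L[8]='y', prepend. Next row=LF[8]=9
  step 7: row=9, L[9]='y', prepend. Next row=LF[9]=10
  step 8: row=10, L[10]='w', prepend. Next row=LF[10]=6
  step 9: row=6, L[6]='v', prepend. Next row=LF[6]=2
  step 10: row=2, L[2]='x', prepend. Next row=LF[2]=7
  step 11: row=7, L[7]='w', prepend. Next row=LF[7]=5
  step 12: row=5, L[5]='v', prepend. Next row=LF[5]=1
Reversed output: vwxvwyyyvzw$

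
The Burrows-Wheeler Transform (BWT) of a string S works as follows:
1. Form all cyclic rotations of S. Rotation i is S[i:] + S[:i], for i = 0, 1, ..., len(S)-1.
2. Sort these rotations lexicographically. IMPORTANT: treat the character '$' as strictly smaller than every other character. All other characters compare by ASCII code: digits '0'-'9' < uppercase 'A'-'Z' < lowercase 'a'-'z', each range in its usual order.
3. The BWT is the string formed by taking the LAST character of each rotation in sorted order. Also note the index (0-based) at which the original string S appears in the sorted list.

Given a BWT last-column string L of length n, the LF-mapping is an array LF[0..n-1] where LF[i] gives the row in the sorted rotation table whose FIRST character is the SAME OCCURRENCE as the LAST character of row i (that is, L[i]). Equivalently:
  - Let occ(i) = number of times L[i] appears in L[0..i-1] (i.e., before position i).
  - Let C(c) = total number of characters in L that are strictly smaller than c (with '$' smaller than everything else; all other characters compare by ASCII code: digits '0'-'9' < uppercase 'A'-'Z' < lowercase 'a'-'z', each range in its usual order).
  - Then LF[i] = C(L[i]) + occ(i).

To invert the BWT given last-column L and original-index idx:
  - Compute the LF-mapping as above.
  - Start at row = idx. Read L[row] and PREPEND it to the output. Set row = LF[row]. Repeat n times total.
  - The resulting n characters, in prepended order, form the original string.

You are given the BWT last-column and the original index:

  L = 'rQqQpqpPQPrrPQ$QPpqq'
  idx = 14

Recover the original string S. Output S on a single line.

Answer: qQPQQqPQqrpPqrpQPpr$

Derivation:
LF mapping: 17 5 13 6 10 14 11 1 7 2 18 19 3 8 0 9 4 12 15 16
Walk LF starting at row 14, prepending L[row]:
  step 1: row=14, L[14]='$', prepend. Next row=LF[14]=0
  step 2: row=0, L[0]='r', prepend. Next row=LF[0]=17
  step 3: row=17, L[17]='p', prepend. Next row=LF[17]=12
  step 4: row=12, L[12]='P', prepend. Next row=LF[12]=3
  step 5: row=3, L[3]='Q', prepend. Next row=LF[3]=6
  step 6: row=6, L[6]='p', prepend. Next row=LF[6]=11
  step 7: row=11, L[11]='r', prepend. Next row=LF[11]=19
  step 8: row=19, L[19]='q', prepend. Next row=LF[19]=16
  step 9: row=16, L[16]='P', prepend. Next row=LF[16]=4
  step 10: row=4, L[4]='p', prepend. Next row=LF[4]=10
  step 11: row=10, L[10]='r', prepend. Next row=LF[10]=18
  step 12: row=18, L[18]='q', prepend. Next row=LF[18]=15
  step 13: row=15, L[15]='Q', prepend. Next row=LF[15]=9
  step 14: row=9, L[9]='P', prepend. Next row=LF[9]=2
  step 15: row=2, L[2]='q', prepend. Next row=LF[2]=13
  step 16: row=13, L[13]='Q', prepend. Next row=LF[13]=8
  step 17: row=8, L[8]='Q', prepend. Next row=LF[8]=7
  step 18: row=7, L[7]='P', prepend. Next row=LF[7]=1
  step 19: row=1, L[1]='Q', prepend. Next row=LF[1]=5
  step 20: row=5, L[5]='q', prepend. Next row=LF[5]=14
Reversed output: qQPQQqPQqrpPqrpQPpr$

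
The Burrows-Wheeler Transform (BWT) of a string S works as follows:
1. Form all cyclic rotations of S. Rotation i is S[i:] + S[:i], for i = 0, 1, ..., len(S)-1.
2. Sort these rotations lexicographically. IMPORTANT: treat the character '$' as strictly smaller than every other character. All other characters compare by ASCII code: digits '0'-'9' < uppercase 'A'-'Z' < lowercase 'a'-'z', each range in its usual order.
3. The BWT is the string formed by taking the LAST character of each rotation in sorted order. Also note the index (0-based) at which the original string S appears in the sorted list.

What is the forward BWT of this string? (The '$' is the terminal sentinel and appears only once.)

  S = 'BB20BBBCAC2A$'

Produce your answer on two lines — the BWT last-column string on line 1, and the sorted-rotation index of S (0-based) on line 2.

Answer: A2BC2CB$0BBAB
7

Derivation:
All 13 rotations (rotation i = S[i:]+S[:i]):
  rot[0] = BB20BBBCAC2A$
  rot[1] = B20BBBCAC2A$B
  rot[2] = 20BBBCAC2A$BB
  rot[3] = 0BBBCAC2A$BB2
  rot[4] = BBBCAC2A$BB20
  rot[5] = BBCAC2A$BB20B
  rot[6] = BCAC2A$BB20BB
  rot[7] = CAC2A$BB20BBB
  rot[8] = AC2A$BB20BBBC
  rot[9] = C2A$BB20BBBCA
  rot[10] = 2A$BB20BBBCAC
  rot[11] = A$BB20BBBCAC2
  rot[12] = $BB20BBBCAC2A
Sorted (with $ < everything):
  sorted[0] = $BB20BBBCAC2A  (last char: 'A')
  sorted[1] = 0BBBCAC2A$BB2  (last char: '2')
  sorted[2] = 20BBBCAC2A$BB  (last char: 'B')
  sorted[3] = 2A$BB20BBBCAC  (last char: 'C')
  sorted[4] = A$BB20BBBCAC2  (last char: '2')
  sorted[5] = AC2A$BB20BBBC  (last char: 'C')
  sorted[6] = B20BBBCAC2A$B  (last char: 'B')
  sorted[7] = BB20BBBCAC2A$  (last char: '$')
  sorted[8] = BBBCAC2A$BB20  (last char: '0')
  sorted[9] = BBCAC2A$BB20B  (last char: 'B')
  sorted[10] = BCAC2A$BB20BB  (last char: 'B')
  sorted[11] = C2A$BB20BBBCA  (last char: 'A')
  sorted[12] = CAC2A$BB20BBB  (last char: 'B')
Last column: A2BC2CB$0BBAB
Original string S is at sorted index 7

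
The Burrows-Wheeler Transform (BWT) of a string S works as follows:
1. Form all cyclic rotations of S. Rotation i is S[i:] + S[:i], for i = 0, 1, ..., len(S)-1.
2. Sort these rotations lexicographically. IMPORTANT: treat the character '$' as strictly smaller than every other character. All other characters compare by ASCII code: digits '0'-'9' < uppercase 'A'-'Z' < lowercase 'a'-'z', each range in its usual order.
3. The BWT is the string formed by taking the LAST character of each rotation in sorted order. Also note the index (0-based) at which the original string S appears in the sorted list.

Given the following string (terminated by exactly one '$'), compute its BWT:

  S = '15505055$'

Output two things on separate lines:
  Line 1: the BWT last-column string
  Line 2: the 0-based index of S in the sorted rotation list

Answer: 555$55001
3

Derivation:
All 9 rotations (rotation i = S[i:]+S[:i]):
  rot[0] = 15505055$
  rot[1] = 5505055$1
  rot[2] = 505055$15
  rot[3] = 05055$155
  rot[4] = 5055$1550
  rot[5] = 055$15505
  rot[6] = 55$155050
  rot[7] = 5$1550505
  rot[8] = $15505055
Sorted (with $ < everything):
  sorted[0] = $15505055  (last char: '5')
  sorted[1] = 05055$155  (last char: '5')
  sorted[2] = 055$15505  (last char: '5')
  sorted[3] = 15505055$  (last char: '$')
  sorted[4] = 5$1550505  (last char: '5')
  sorted[5] = 505055$15  (last char: '5')
  sorted[6] = 5055$1550  (last char: '0')
  sorted[7] = 55$155050  (last char: '0')
  sorted[8] = 5505055$1  (last char: '1')
Last column: 555$55001
Original string S is at sorted index 3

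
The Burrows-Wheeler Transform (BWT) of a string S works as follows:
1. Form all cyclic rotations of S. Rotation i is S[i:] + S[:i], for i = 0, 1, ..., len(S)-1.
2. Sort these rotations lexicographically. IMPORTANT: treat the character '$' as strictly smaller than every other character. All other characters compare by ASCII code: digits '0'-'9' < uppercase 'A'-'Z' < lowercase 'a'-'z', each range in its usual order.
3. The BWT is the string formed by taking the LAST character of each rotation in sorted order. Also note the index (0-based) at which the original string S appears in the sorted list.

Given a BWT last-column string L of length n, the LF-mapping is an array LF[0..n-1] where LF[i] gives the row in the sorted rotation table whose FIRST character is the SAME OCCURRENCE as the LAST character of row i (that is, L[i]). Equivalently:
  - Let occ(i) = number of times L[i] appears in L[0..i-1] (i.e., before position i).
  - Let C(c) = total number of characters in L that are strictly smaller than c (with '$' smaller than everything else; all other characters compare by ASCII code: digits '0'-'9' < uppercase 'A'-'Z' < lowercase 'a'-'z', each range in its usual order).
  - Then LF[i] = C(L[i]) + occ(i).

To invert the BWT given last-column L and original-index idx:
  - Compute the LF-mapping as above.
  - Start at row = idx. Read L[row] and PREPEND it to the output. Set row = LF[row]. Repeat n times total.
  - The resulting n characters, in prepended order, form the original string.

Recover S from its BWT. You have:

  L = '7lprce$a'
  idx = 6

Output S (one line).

LF mapping: 1 5 6 7 3 4 0 2
Walk LF starting at row 6, prepending L[row]:
  step 1: row=6, L[6]='$', prepend. Next row=LF[6]=0
  step 2: row=0, L[0]='7', prepend. Next row=LF[0]=1
  step 3: row=1, L[1]='l', prepend. Next row=LF[1]=5
  step 4: row=5, L[5]='e', prepend. Next row=LF[5]=4
  step 5: row=4, L[4]='c', prepend. Next row=LF[4]=3
  step 6: row=3, L[3]='r', prepend. Next row=LF[3]=7
  step 7: row=7, L[7]='a', prepend. Next row=LF[7]=2
  step 8: row=2, L[2]='p', prepend. Next row=LF[2]=6
Reversed output: parcel7$

Answer: parcel7$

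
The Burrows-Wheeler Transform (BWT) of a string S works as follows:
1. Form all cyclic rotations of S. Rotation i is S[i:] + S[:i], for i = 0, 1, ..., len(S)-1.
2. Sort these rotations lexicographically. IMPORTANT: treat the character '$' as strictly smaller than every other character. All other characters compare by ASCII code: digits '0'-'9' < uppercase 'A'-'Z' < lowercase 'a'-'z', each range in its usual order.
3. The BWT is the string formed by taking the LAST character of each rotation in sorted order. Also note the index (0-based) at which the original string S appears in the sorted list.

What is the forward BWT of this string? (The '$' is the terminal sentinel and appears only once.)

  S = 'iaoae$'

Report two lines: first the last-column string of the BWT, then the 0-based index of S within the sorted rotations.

All 6 rotations (rotation i = S[i:]+S[:i]):
  rot[0] = iaoae$
  rot[1] = aoae$i
  rot[2] = oae$ia
  rot[3] = ae$iao
  rot[4] = e$iaoa
  rot[5] = $iaoae
Sorted (with $ < everything):
  sorted[0] = $iaoae  (last char: 'e')
  sorted[1] = ae$iao  (last char: 'o')
  sorted[2] = aoae$i  (last char: 'i')
  sorted[3] = e$iaoa  (last char: 'a')
  sorted[4] = iaoae$  (last char: '$')
  sorted[5] = oae$ia  (last char: 'a')
Last column: eoia$a
Original string S is at sorted index 4

Answer: eoia$a
4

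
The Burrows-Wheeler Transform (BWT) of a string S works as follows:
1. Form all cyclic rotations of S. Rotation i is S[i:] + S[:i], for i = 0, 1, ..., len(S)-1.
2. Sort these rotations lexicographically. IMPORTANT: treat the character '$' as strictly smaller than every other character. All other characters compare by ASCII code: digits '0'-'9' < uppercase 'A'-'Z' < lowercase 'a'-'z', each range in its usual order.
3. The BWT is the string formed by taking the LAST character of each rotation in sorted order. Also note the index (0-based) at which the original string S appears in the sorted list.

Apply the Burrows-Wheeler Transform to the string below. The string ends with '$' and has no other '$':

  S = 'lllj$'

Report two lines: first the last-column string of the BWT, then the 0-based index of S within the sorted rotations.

Answer: jlll$
4

Derivation:
All 5 rotations (rotation i = S[i:]+S[:i]):
  rot[0] = lllj$
  rot[1] = llj$l
  rot[2] = lj$ll
  rot[3] = j$lll
  rot[4] = $lllj
Sorted (with $ < everything):
  sorted[0] = $lllj  (last char: 'j')
  sorted[1] = j$lll  (last char: 'l')
  sorted[2] = lj$ll  (last char: 'l')
  sorted[3] = llj$l  (last char: 'l')
  sorted[4] = lllj$  (last char: '$')
Last column: jlll$
Original string S is at sorted index 4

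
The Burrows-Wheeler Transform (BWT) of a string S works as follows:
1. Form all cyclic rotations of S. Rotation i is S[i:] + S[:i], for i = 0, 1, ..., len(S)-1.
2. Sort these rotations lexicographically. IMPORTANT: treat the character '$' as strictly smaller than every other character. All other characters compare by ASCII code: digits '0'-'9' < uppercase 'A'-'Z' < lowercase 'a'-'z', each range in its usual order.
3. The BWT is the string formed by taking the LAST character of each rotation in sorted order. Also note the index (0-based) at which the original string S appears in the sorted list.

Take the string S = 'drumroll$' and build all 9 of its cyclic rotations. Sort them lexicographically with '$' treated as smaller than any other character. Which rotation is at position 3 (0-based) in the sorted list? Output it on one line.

Answer: ll$drumro

Derivation:
All 9 rotations (rotation i = S[i:]+S[:i]):
  rot[0] = drumroll$
  rot[1] = rumroll$d
  rot[2] = umroll$dr
  rot[3] = mroll$dru
  rot[4] = roll$drum
  rot[5] = oll$drumr
  rot[6] = ll$drumro
  rot[7] = l$drumrol
  rot[8] = $drumroll
Sorted (with $ < everything):
  sorted[0] = $drumroll
  sorted[1] = drumroll$
  sorted[2] = l$drumrol
  sorted[3] = ll$drumro
  sorted[4] = mroll$dru
  sorted[5] = oll$drumr
  sorted[6] = roll$drum
  sorted[7] = rumroll$d
  sorted[8] = umroll$dr
sorted[3] = ll$drumro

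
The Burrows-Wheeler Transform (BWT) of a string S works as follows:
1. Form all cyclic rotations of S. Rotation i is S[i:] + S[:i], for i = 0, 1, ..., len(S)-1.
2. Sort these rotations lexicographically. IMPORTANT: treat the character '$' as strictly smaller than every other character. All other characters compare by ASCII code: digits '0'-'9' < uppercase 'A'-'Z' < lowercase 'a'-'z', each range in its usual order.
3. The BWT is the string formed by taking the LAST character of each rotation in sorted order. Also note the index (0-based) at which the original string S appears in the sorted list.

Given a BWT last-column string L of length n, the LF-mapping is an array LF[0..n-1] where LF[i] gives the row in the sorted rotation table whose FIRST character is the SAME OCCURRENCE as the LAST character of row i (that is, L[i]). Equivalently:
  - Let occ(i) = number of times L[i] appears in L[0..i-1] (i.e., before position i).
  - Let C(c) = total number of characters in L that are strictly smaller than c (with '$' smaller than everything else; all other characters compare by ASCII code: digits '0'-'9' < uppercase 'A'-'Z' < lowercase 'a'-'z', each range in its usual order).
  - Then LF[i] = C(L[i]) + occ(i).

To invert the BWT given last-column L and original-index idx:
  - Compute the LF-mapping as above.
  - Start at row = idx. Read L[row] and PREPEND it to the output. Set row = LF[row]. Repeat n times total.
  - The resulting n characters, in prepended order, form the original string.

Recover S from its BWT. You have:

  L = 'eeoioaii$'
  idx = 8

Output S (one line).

LF mapping: 2 3 7 4 8 1 5 6 0
Walk LF starting at row 8, prepending L[row]:
  step 1: row=8, L[8]='$', prepend. Next row=LF[8]=0
  step 2: row=0, L[0]='e', prepend. Next row=LF[0]=2
  step 3: row=2, L[2]='o', prepend. Next row=LF[2]=7
  step 4: row=7, L[7]='i', prepend. Next row=LF[7]=6
  step 5: row=6, L[6]='i', prepend. Next row=LF[6]=5
  step 6: row=5, L[5]='a', prepend. Next row=LF[5]=1
  step 7: row=1, L[1]='e', prepend. Next row=LF[1]=3
  step 8: row=3, L[3]='i', prepend. Next row=LF[3]=4
  step 9: row=4, L[4]='o', prepend. Next row=LF[4]=8
Reversed output: oieaiioe$

Answer: oieaiioe$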